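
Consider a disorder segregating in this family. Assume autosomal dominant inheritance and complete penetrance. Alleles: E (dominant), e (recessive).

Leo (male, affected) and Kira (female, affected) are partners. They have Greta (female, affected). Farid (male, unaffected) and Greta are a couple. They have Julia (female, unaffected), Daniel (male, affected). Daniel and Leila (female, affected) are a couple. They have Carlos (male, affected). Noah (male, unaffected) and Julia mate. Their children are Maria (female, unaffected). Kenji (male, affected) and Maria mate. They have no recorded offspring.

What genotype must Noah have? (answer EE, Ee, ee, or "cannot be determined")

Noah is unaffected, so Noah is ee.

ee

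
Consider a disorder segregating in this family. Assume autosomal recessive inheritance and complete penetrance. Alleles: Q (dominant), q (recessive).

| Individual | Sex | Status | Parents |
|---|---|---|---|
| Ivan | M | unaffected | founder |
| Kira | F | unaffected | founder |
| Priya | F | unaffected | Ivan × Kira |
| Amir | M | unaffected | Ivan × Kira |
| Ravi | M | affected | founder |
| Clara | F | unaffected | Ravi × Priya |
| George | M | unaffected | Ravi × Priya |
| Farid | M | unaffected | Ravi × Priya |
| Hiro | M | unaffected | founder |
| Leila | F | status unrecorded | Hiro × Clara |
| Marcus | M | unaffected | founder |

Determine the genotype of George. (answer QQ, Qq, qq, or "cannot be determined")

Qq

From phenotype alone, George is QQ or Qq.
George is unaffected so carries Q and received q from Ravi (qq), so George is Qq.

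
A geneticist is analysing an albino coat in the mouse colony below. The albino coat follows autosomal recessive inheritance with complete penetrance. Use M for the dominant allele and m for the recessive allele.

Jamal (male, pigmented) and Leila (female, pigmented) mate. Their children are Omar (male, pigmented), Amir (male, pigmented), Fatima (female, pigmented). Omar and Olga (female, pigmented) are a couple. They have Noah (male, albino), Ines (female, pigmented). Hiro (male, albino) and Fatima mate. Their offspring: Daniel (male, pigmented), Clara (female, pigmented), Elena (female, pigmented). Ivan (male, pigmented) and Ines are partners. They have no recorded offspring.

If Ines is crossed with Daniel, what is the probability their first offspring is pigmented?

Omar is pigmented so carries M and passed m to Noah (mm), so Omar is Mm.
Olga is pigmented so carries M and passed m to Noah (mm), so Olga is Mm.
Ines is a pigmented offspring of Omar (Mm) × Olga (Mm), whose cross gives 1/4 MM : 1/2 Mm : 1/4 mm; conditioning on being pigmented, Ines is MM with probability 1/3, Mm with probability 2/3.
Daniel is pigmented so carries M and received m from Hiro (mm), so Daniel is Mm.
Summing over parental genotype combinations, P(offspring is pigmented) = 1/3·1 + 2/3·3/4 = 5/6.

5/6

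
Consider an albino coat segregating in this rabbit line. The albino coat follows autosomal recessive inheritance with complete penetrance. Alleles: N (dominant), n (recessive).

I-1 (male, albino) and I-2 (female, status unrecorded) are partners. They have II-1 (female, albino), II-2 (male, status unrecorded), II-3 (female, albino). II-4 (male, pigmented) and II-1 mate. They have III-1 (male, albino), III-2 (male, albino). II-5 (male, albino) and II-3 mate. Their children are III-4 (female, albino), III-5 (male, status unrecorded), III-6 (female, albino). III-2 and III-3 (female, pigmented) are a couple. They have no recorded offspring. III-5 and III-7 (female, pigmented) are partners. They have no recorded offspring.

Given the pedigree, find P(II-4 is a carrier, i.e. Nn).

II-4 is pigmented so carries N and passed n to III-1 (nn), so II-4 is Nn, giving P(Nn) = 1.

1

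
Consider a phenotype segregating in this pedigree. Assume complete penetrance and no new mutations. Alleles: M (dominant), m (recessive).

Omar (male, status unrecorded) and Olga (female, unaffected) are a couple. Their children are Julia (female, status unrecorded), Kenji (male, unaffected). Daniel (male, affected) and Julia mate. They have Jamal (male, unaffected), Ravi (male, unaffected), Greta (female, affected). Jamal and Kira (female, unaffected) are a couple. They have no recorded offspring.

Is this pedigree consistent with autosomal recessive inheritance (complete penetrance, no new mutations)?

Yes

A consistent assignment under autosomal recessive exists: Omar MM, Olga Mm, Julia Mm, Kenji MM, Daniel mm, Jamal Mm, Ravi Mm, Greta mm, Kira MM.
In this assignment every recorded phenotype matches its genotype and every non-founder's genotype is obtainable from its parents' genotypes, so the pedigree is consistent.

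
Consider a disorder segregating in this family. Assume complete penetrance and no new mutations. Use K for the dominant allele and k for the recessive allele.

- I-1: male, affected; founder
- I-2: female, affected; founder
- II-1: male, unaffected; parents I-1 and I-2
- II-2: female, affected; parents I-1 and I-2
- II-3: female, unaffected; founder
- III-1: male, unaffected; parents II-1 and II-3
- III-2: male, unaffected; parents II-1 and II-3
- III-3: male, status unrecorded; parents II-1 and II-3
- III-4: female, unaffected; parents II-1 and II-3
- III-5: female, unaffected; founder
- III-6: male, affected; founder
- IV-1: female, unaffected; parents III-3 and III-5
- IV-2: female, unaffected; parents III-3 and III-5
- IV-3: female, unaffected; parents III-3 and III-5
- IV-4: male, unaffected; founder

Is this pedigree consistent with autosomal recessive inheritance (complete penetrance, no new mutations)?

No

Under autosomal recessive, II-1 (unaffected, male) cannot arise from I-1 (affected) × I-2 (affected).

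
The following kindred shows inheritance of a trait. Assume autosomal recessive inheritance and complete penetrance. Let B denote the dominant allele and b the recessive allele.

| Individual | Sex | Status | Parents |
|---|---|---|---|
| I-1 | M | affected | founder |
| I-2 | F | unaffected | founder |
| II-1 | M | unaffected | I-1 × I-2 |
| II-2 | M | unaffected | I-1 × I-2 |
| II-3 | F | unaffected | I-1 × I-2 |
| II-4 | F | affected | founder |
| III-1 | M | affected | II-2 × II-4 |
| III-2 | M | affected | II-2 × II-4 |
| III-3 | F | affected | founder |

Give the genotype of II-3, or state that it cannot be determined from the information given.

From phenotype alone, II-3 is BB or Bb.
II-3 is unaffected so carries B and received b from I-1 (bb), so II-3 is Bb.

Bb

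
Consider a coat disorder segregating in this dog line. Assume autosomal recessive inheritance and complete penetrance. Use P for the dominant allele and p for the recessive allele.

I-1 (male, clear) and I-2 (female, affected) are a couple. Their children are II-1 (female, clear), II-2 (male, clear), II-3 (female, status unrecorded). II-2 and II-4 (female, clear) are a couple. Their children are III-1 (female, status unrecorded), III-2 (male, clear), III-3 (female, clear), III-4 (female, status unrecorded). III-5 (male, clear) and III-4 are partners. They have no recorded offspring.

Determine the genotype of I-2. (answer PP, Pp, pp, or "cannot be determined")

pp

I-2 is affected, so I-2 is pp.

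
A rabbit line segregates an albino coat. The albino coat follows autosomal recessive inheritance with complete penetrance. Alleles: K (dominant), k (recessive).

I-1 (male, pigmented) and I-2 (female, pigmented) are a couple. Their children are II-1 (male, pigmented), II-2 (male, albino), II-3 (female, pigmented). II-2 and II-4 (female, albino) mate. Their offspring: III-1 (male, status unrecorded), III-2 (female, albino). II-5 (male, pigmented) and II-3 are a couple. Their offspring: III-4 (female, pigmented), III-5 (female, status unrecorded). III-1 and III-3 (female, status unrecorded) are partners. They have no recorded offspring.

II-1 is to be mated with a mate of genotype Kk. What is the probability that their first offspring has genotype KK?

1/3

I-1 is pigmented so carries K and passed k to II-2 (kk), so I-1 is Kk.
I-2 is pigmented so carries K and passed k to II-2 (kk), so I-2 is Kk.
II-1 is a pigmented offspring of I-1 (Kk) × I-2 (Kk), whose cross gives 1/4 KK : 1/2 Kk : 1/4 kk; conditioning on being pigmented, II-1 is KK with probability 1/3, Kk with probability 2/3.
Summing over parental genotype combinations, P(offspring has genotype KK) = 1/3·1/2 + 2/3·1/4 = 1/3.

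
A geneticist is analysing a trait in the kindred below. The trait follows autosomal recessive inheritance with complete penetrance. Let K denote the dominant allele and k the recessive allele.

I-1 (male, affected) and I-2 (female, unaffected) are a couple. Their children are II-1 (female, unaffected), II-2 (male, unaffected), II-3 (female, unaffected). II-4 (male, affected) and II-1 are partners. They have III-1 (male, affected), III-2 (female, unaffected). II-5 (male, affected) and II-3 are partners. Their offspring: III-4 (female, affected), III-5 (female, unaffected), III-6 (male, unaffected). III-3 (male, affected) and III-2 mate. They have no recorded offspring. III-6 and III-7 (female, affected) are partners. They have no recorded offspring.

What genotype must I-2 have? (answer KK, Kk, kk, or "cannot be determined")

I-2's phenotype allows KK or Kk, and no parent or child forces a single allele at both positions; consistent genotype assignments exist with I-2 as KK or Kk.

cannot be determined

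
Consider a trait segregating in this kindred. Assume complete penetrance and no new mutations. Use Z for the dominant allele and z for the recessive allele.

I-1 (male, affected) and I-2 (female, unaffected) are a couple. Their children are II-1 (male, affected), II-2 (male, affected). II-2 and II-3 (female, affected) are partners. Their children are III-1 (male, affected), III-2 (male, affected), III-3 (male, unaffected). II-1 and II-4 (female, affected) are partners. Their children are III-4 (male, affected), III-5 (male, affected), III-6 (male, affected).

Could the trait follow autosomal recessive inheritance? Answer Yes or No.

No

Under autosomal recessive, III-3 (unaffected, male) cannot arise from II-2 (affected) × II-3 (affected).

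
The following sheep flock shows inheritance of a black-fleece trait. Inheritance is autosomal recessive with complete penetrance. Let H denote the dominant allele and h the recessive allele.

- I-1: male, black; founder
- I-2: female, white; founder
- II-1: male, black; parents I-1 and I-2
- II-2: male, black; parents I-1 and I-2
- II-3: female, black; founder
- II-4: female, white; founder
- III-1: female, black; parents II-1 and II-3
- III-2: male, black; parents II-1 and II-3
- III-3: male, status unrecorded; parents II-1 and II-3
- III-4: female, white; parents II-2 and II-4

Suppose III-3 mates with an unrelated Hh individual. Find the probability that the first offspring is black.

1/2

III-3 received h from II-1 (hh) and received h from II-3 (hh), so III-3 is hh.
The cross gives 1/2 Hh : 1/2 hh, so P(offspring is black) = 1/2.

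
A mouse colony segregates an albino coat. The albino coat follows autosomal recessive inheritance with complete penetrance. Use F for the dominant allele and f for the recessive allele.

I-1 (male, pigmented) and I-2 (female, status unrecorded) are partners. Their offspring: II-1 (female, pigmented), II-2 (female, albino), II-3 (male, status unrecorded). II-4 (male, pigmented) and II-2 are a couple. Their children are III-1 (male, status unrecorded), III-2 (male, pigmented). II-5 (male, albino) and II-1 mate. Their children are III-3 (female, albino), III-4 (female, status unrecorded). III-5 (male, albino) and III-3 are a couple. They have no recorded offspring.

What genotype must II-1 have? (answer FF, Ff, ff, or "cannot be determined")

Ff

From phenotype alone, II-1 is FF or Ff.
II-1 is pigmented so carries F and passed f to III-3 (ff), so II-1 is Ff.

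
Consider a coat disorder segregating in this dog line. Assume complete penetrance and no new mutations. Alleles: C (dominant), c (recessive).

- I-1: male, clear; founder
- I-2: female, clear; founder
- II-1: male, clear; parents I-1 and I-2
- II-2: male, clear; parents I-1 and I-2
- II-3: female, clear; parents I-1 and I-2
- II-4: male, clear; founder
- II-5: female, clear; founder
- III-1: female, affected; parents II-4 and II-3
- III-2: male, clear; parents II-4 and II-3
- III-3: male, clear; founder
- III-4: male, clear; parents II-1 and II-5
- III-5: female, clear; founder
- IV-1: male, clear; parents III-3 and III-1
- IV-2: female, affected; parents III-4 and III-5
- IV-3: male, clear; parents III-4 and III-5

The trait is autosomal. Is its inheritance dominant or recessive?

II-4 and II-3 are both clear yet have an affected child III-1. Under dominance, an affected child requires at least one affected parent, so the trait cannot be dominant.

recessive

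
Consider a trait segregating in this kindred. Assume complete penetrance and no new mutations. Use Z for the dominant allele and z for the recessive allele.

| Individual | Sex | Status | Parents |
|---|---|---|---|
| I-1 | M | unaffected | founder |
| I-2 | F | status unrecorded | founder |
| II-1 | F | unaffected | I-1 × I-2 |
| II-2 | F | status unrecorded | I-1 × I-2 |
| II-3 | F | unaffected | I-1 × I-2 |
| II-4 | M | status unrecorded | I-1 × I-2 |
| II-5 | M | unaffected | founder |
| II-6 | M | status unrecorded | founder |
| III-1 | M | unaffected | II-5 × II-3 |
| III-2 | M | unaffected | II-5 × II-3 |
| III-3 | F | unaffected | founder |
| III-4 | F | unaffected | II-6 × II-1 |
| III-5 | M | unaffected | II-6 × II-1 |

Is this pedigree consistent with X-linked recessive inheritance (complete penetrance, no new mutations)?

A consistent assignment under X-linked recessive exists: I-1 X^Z Y, I-2 X^Z X^Z, II-1 X^Z X^Z, II-2 X^Z X^Z, II-3 X^Z X^Z, II-4 X^Z Y, II-5 X^Z Y, II-6 X^Z Y, III-1 X^Z Y, III-2 X^Z Y, III-3 X^Z X^Z, III-4 X^Z X^Z, III-5 X^Z Y.
In this assignment every recorded phenotype matches its genotype and every non-founder's genotype is obtainable from its parents' genotypes, so the pedigree is consistent.

Yes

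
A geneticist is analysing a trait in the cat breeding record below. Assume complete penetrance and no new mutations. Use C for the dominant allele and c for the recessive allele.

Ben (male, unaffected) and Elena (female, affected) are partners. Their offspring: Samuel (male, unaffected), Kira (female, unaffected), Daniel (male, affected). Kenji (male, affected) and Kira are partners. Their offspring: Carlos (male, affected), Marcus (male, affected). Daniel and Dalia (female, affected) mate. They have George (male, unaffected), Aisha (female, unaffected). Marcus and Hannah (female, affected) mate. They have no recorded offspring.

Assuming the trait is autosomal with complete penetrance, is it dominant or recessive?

Daniel and Dalia are both affected yet have an unaffected child George. Under a recessive model two affected parents are homozygous and every child would be affected, so the trait cannot be recessive.

dominant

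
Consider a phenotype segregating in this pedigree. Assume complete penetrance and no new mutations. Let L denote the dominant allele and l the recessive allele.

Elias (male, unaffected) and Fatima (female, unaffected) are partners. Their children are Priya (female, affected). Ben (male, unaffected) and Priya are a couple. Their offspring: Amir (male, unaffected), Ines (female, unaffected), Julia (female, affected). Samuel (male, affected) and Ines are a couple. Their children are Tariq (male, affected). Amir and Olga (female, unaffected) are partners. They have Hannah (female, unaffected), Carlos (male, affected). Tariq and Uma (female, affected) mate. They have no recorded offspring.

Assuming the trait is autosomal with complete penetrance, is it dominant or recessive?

recessive

Elias and Fatima are both unaffected yet have an affected child Priya. Under dominance, an affected child requires at least one affected parent, so the trait cannot be dominant.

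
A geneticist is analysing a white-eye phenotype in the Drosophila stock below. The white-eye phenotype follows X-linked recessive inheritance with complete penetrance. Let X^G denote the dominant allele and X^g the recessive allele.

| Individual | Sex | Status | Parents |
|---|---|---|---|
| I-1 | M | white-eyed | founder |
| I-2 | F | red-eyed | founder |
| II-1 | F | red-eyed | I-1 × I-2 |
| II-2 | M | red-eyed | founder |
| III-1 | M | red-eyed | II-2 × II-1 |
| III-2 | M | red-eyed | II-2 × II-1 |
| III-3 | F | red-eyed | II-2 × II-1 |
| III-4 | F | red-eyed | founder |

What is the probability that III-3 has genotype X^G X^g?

1/2

II-2 is red-eyed, so II-2 is X^G Y.
II-1 is red-eyed so carries G and received g from I-1 (X^g Y), so II-1 is X^G X^g.
Their cross gives offspring ratios 1/2 X^G X^G : 1/2 X^G X^g. Conditioning on III-3 being red-eyed, P(X^G X^g) = 1/2 / 1 = 1/2.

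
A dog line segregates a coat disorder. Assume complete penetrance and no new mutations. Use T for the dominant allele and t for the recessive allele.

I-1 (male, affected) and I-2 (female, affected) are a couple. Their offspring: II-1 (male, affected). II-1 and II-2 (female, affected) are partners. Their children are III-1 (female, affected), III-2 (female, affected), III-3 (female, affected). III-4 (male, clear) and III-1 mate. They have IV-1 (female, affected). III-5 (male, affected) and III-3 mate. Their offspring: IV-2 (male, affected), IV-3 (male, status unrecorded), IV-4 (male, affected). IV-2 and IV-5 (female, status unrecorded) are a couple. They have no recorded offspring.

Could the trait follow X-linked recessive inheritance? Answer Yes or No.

Under X-linked recessive, IV-1 (affected, female) cannot arise from III-4 (clear) × III-1 (affected).

No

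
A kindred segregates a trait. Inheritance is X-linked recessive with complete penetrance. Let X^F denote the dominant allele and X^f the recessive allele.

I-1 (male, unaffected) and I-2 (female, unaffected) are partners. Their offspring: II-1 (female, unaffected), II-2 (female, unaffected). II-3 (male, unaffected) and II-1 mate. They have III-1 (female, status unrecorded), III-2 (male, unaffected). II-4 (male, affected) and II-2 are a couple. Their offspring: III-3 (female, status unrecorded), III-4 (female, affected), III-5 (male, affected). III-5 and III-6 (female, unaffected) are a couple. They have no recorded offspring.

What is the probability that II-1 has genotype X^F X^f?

I-1 is unaffected, so I-1 is X^F Y.
I-2 is unaffected so carries F and passed f to II-2 (X^F X^f, whose F came from I-1), so I-2 is X^F X^f.
Their cross gives offspring ratios 1/2 X^F X^F : 1/2 X^F X^f. Conditioning on II-1 being unaffected, P(X^F X^f) = 1/2 / 1 = 1/2 before taking II-1's own offspring into account.
II-3 is unaffected, so II-3 is X^F Y.
Now use II-1's offspring. Probability of each recorded status — unaffected son III-2: 1/2 if II-1 is X^F X^f, 1 if X^F X^F. (III-1: equally likely either way, so uninformative.)
Bayes: P(X^F X^f) = 1/2·1/2 / (1/2·1/2 + 1/2·1) = 1/3.

1/3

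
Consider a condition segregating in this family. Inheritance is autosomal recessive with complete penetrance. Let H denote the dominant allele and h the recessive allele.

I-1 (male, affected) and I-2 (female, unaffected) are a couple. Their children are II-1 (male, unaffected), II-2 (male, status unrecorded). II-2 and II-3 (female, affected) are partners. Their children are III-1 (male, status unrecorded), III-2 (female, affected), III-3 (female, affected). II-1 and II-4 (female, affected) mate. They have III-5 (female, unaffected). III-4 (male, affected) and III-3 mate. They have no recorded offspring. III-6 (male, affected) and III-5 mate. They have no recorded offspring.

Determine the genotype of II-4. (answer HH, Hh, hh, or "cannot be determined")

hh

II-4 is affected, so II-4 is hh.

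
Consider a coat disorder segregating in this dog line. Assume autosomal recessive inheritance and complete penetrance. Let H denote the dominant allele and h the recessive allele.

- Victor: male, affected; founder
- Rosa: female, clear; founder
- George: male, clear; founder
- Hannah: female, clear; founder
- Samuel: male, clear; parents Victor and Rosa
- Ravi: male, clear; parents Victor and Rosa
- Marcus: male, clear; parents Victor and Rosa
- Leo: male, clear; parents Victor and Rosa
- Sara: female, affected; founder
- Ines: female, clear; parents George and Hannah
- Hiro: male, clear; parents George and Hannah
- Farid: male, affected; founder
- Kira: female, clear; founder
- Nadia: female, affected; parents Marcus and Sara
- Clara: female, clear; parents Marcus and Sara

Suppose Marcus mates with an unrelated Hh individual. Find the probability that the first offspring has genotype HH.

Marcus is clear so carries H and received h from Victor (hh), so Marcus is Hh.
The cross gives 1/4 HH : 1/2 Hh : 1/4 hh, so P(offspring has genotype HH) = 1/4.

1/4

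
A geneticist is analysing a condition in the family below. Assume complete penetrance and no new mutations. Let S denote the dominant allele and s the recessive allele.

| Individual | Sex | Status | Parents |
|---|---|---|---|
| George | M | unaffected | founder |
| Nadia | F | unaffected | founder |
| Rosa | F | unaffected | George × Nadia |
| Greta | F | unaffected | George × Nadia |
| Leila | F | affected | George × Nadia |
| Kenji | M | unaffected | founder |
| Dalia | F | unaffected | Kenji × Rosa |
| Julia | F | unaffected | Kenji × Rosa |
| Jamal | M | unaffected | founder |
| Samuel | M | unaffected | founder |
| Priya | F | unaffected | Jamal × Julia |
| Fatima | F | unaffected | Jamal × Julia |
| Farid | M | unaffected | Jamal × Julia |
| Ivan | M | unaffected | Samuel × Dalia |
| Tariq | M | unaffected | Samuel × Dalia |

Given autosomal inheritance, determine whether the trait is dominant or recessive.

George and Nadia are both unaffected yet have an affected child Leila. Under dominance, an affected child requires at least one affected parent, so the trait cannot be dominant.

recessive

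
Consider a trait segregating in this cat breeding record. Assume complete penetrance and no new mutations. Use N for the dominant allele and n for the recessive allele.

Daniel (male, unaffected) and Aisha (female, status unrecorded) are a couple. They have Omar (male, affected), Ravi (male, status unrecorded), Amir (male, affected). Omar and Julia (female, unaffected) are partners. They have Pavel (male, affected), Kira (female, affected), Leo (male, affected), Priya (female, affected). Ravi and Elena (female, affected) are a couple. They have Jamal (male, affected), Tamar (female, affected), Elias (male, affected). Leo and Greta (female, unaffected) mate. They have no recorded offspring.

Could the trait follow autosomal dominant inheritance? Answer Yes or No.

Yes

A consistent assignment under autosomal dominant exists: Daniel nn, Aisha NN, Omar Nn, Ravi Nn, Amir Nn, Julia nn, Elena NN, Pavel Nn, Kira Nn, Leo Nn, Priya Nn, Greta nn, Jamal NN, Tamar NN, Elias NN.
In this assignment every recorded phenotype matches its genotype and every non-founder's genotype is obtainable from its parents' genotypes, so the pedigree is consistent.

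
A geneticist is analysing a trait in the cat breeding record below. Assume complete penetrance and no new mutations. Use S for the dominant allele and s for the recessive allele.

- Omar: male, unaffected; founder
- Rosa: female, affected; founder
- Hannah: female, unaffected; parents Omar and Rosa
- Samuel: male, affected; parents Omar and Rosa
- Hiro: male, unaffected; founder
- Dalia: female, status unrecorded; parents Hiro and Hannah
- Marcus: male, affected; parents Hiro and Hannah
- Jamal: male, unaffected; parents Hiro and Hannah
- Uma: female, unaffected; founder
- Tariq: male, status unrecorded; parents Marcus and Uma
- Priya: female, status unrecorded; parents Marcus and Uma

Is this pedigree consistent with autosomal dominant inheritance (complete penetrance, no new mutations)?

No

Under autosomal dominant, Marcus (affected, male) cannot arise from Hiro (unaffected) × Hannah (unaffected).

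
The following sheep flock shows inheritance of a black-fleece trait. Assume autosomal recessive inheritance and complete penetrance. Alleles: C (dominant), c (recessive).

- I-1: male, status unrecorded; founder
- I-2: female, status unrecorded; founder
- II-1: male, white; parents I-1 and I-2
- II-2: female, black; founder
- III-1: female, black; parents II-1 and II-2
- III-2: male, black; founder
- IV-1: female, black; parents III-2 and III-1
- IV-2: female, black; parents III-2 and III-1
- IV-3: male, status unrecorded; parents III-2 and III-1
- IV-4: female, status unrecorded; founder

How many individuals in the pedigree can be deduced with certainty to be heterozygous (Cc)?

Obligate heterozygotes: II-1 is white so carries C and passed c to III-1 (cc), so II-1 is Cc.
Every other individual is either homozygous by phenotype or has at least one consistent homozygous assignment, so the count is 1.

1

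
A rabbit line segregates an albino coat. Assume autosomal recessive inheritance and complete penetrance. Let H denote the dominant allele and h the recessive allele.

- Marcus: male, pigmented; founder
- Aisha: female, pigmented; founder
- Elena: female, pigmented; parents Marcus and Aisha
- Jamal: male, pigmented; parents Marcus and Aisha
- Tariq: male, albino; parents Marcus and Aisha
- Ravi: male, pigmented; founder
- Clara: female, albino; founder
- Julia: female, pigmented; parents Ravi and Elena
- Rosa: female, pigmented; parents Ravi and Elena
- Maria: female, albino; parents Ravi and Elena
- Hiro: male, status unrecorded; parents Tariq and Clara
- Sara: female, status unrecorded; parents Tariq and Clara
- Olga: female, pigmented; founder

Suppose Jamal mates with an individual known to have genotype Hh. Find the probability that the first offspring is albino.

Marcus is pigmented so carries H and passed h to Tariq (hh), so Marcus is Hh.
Aisha is pigmented so carries H and passed h to Tariq (hh), so Aisha is Hh.
Jamal is a pigmented offspring of Marcus (Hh) × Aisha (Hh), whose cross gives 1/4 HH : 1/2 Hh : 1/4 hh; conditioning on being pigmented, Jamal is HH with probability 1/3, Hh with probability 2/3.
Summing over parental genotype combinations, P(offspring is albino) = 2/3·1/4 = 1/6.

1/6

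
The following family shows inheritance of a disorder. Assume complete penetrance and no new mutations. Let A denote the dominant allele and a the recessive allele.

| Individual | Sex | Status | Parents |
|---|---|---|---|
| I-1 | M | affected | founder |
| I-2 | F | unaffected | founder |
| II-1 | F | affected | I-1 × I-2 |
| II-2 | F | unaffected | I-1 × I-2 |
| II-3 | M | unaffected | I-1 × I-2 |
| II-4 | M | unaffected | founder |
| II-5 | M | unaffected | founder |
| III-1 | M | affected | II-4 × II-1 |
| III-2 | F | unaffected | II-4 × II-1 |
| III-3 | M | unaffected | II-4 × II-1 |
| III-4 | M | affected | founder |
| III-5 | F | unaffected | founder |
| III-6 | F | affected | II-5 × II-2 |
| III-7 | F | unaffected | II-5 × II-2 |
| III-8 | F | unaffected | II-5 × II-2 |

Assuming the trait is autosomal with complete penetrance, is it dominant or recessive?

recessive

II-5 and II-2 are both unaffected yet have an affected child III-6. Under dominance, an affected child requires at least one affected parent, so the trait cannot be dominant.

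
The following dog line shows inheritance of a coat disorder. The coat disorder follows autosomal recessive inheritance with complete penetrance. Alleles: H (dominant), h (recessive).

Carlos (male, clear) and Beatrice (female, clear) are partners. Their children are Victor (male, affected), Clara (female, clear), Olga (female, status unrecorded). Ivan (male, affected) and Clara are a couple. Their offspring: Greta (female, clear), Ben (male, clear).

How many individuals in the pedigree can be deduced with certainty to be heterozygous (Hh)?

Obligate heterozygotes: Carlos is clear so carries H and passed h to Victor (hh), so Carlos is Hh; Beatrice is clear so carries H and passed h to Victor (hh), so Beatrice is Hh; Greta is clear so carries H and received h from Ivan (hh), so Greta is Hh; Ben is clear so carries H and received h from Ivan (hh), so Ben is Hh.
Every other individual is either homozygous by phenotype or has at least one consistent homozygous assignment, so the count is 4.

4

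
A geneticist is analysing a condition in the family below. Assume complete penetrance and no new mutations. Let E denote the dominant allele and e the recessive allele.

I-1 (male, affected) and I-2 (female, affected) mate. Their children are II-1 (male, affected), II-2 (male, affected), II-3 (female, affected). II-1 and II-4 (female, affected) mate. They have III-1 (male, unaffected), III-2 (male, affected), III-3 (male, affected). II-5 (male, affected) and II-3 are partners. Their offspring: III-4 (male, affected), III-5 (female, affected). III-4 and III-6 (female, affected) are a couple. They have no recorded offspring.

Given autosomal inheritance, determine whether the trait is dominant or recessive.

II-1 and II-4 are both affected yet have an unaffected child III-1. Under a recessive model two affected parents are homozygous and every child would be affected, so the trait cannot be recessive.

dominant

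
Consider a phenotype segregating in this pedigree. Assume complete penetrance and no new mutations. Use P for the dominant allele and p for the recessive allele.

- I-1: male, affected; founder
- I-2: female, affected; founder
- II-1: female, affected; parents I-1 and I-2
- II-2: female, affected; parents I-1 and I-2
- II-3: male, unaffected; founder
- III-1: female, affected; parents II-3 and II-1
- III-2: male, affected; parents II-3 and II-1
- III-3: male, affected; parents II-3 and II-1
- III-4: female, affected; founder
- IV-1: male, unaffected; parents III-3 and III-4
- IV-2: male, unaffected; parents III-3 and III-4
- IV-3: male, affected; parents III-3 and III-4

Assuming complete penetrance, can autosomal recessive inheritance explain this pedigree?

Under autosomal recessive, IV-1 (unaffected, male) cannot arise from III-3 (affected) × III-4 (affected).

No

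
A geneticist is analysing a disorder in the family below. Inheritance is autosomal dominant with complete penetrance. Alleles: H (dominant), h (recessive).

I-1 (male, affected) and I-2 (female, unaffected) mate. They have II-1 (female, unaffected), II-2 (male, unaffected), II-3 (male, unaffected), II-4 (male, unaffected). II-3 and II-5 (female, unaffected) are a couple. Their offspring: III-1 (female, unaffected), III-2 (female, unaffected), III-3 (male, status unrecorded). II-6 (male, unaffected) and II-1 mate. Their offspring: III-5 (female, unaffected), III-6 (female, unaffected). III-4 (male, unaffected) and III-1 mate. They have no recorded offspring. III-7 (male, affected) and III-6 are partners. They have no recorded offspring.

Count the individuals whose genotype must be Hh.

Obligate heterozygotes: I-1 is affected so carries H and passed h to II-1 (hh), so I-1 is Hh.
Every other individual is either homozygous by phenotype or has at least one consistent homozygous assignment, so the count is 1.

1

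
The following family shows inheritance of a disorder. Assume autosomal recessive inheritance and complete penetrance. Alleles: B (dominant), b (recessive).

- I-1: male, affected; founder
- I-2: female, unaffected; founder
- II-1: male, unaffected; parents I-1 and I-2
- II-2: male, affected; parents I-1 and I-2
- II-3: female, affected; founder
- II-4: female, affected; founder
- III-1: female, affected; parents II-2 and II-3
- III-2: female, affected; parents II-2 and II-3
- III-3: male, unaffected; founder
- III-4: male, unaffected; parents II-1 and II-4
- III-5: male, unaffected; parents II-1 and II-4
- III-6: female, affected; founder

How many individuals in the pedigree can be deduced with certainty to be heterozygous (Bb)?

Obligate heterozygotes: I-2 is unaffected so carries B and passed b to II-2 (bb), so I-2 is Bb; II-1 is unaffected so carries B and received b from I-1 (bb), so II-1 is Bb; III-4 is unaffected so carries B and received b from II-4 (bb), so III-4 is Bb; III-5 is unaffected so carries B and received b from II-4 (bb), so III-5 is Bb.
Every other individual is either homozygous by phenotype or has at least one consistent homozygous assignment, so the count is 4.

4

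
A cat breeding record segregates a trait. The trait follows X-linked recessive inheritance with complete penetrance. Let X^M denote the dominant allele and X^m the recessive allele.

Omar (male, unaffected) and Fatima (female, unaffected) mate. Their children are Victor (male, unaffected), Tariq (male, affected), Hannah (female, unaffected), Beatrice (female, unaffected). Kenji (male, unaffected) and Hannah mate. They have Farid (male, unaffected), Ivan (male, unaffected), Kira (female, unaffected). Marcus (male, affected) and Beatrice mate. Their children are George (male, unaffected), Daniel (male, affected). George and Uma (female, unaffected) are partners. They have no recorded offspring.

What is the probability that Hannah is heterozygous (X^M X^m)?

1/5

Omar is unaffected, so Omar is X^M Y.
Fatima is unaffected so carries M and passed m to Tariq (X^m Y), so Fatima is X^M X^m.
Their cross gives offspring ratios 1/2 X^M X^M : 1/2 X^M X^m. Conditioning on Hannah being unaffected, P(X^M X^m) = 1/2 / 1 = 1/2 before taking Hannah's own offspring into account.
Kenji is unaffected, so Kenji is X^M Y.
Now use Hannah's offspring. Probability of each recorded status — unaffected son Farid: 1/2 if Hannah is X^M X^m, 1 if X^M X^M; unaffected son Ivan: 1/2 if Hannah is X^M X^m, 1 if X^M X^M. (Kira: equally likely either way, so uninformative.)
Bayes: P(X^M X^m) = 1/2·1/4 / (1/2·1/4 + 1/2·1) = 1/5.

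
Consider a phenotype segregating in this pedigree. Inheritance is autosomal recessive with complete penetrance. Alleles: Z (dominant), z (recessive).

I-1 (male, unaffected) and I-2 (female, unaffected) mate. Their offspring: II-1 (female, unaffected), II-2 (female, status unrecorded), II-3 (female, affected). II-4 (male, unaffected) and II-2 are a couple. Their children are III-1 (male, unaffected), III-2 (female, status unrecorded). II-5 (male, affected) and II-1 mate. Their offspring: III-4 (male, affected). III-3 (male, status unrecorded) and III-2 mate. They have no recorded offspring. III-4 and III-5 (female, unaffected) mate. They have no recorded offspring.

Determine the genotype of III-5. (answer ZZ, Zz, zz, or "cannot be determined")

III-5's phenotype allows ZZ or Zz, and no parent or child forces a single allele at both positions; consistent genotype assignments exist with III-5 as ZZ or Zz.

cannot be determined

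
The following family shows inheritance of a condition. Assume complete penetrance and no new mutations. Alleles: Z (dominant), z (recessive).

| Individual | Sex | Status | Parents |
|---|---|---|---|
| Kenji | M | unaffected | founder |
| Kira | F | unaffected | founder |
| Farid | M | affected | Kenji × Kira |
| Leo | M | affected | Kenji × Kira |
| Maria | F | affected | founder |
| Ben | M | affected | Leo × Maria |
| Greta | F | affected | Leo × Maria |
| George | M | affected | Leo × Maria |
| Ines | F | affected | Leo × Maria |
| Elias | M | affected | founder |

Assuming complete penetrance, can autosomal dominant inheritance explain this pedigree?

No

Under autosomal dominant, Farid (affected, male) cannot arise from Kenji (unaffected) × Kira (unaffected).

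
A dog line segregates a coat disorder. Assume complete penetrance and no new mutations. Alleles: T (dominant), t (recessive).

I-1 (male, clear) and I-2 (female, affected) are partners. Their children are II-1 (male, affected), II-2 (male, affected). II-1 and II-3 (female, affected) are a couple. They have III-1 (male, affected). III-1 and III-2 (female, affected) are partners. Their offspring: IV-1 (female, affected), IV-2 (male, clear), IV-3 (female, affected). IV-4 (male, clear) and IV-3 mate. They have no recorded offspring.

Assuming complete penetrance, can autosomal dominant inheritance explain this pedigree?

Yes

A consistent assignment under autosomal dominant exists: I-1 tt, I-2 TT, II-1 Tt, II-2 Tt, II-3 TT, III-1 Tt, III-2 Tt, IV-1 TT, IV-2 tt, IV-3 TT, IV-4 tt.
In this assignment every recorded phenotype matches its genotype and every non-founder's genotype is obtainable from its parents' genotypes, so the pedigree is consistent.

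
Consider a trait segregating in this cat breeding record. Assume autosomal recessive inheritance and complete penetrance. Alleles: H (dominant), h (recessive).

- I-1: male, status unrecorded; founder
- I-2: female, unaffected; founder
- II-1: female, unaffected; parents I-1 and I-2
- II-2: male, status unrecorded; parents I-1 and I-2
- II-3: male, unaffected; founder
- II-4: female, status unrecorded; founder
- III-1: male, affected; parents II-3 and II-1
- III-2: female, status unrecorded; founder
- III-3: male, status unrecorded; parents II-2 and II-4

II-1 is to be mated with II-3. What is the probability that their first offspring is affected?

II-1 is unaffected so carries H and passed h to III-1 (hh), so II-1 is Hh.
II-3 is unaffected so carries H and passed h to III-1 (hh), so II-3 is Hh.
The cross gives 1/4 HH : 1/2 Hh : 1/4 hh, so P(offspring is affected) = 1/4.

1/4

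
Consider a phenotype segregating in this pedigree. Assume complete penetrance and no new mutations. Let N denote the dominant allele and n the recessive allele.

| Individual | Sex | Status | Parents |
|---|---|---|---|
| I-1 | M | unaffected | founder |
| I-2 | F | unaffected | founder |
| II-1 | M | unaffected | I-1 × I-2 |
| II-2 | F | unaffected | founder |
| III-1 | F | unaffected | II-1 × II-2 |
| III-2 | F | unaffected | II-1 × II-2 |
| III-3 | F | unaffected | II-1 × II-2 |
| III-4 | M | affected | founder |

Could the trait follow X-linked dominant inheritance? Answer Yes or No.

A consistent assignment under X-linked dominant exists: I-1 X^n Y, I-2 X^n X^n, II-1 X^n Y, II-2 X^n X^n, III-1 X^n X^n, III-2 X^n X^n, III-3 X^n X^n, III-4 X^N Y.
In this assignment every recorded phenotype matches its genotype and every non-founder's genotype is obtainable from its parents' genotypes, so the pedigree is consistent.

Yes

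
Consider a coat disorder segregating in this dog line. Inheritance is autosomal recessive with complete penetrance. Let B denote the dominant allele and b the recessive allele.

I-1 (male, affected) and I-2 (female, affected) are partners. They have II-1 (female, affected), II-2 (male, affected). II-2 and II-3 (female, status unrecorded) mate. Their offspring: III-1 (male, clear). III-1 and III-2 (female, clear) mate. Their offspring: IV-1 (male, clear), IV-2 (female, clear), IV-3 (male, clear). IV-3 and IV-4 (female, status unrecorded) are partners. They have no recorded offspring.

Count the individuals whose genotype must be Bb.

Obligate heterozygotes: III-1 is clear so carries B and received b from II-2 (bb), so III-1 is Bb.
Every other individual is either homozygous by phenotype or has at least one consistent homozygous assignment, so the count is 1.

1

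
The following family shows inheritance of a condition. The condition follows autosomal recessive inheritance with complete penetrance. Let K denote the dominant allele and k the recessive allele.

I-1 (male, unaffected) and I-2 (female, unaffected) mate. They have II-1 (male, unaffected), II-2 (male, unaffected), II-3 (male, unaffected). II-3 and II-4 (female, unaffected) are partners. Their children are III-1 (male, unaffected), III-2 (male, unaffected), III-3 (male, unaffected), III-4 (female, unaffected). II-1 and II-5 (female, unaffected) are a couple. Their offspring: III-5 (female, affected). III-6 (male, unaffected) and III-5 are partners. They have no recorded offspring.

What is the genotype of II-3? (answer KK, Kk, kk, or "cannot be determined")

cannot be determined

II-3's phenotype allows KK or Kk, and no parent or child forces a single allele at both positions; consistent genotype assignments exist with II-3 as KK or Kk.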